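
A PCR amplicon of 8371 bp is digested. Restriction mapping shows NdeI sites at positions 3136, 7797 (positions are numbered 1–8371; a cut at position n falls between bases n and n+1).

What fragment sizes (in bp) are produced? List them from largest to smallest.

4661, 3136, 574 bp

Linear molecule, 2 cuts → 3 fragments:
  3136 − 0 = 3136 bp
  7797 − 3136 = 4661 bp
  8371 − 7797 = 574 bp
Sorted largest to smallest: 4661, 3136, 574 bp.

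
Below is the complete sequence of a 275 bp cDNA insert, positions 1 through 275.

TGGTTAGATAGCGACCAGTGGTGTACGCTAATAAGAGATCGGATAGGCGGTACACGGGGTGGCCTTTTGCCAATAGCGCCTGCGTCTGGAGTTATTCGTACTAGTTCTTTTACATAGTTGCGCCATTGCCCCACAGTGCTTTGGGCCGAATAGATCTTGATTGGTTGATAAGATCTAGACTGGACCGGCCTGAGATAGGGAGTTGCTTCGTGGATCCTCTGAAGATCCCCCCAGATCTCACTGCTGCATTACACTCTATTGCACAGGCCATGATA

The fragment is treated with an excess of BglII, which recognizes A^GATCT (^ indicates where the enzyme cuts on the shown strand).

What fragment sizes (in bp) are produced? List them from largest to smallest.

BglII sites (AGATCT) start at positions 152, 171, 233.
BglII cuts after the first base of each site, so after positions 152, 171, 233.
Linear molecule, 3 cuts → 4 fragments:
  1–152 → 152 bp
  153–171 → 19 bp
  172–233 → 62 bp
  234–275 → 42 bp
Sorted largest to smallest: 152, 62, 42, 19 bp.

152, 62, 42, 19 bp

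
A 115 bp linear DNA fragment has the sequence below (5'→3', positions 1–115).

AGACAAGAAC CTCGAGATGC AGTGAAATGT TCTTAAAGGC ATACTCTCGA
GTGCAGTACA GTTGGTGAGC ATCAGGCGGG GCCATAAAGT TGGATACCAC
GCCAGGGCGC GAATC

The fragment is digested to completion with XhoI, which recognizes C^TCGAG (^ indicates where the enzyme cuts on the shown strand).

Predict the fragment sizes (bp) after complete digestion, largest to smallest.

XhoI sites (CTCGAG) start at positions 11, 46.
XhoI cuts after the first base of each site, so after positions 11, 46.
Linear molecule, 2 cuts → 3 fragments:
  1–11 → 11 bp
  12–46 → 35 bp
  47–115 → 69 bp
Sorted largest to smallest: 69, 35, 11 bp.

69, 35, 11 bp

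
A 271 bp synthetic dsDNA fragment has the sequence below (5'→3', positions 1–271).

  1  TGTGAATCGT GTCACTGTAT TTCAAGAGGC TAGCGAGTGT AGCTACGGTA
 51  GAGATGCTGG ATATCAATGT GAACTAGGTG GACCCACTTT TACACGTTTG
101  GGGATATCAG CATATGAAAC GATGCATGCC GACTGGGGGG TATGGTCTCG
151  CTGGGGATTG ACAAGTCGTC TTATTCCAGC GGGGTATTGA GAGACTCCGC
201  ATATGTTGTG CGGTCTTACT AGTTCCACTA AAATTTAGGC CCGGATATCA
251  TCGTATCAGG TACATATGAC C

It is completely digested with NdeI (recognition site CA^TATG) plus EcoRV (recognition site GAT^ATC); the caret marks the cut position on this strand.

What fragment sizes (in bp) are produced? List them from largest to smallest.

89, 62, 45, 43, 18, 7, 7 bp

NdeI sites (CATATG) start at positions 111, 200, 263.
NdeI cuts after base 2 of each site, so after positions 112, 201, 264.
EcoRV sites (GATATC) start at positions 60, 103, 244.
EcoRV cuts after base 3 of each site, so after positions 62, 105, 246.
Combined cut positions: 62, 105, 112, 201, 246, 264.
Linear molecule, 6 cuts → 7 fragments:
  1–62 → 62 bp
  63–105 → 43 bp
  106–112 → 7 bp
  113–201 → 89 bp
  202–246 → 45 bp
  247–264 → 18 bp
  265–271 → 7 bp
Sorted largest to smallest: 89, 62, 45, 43, 18, 7, 7 bp.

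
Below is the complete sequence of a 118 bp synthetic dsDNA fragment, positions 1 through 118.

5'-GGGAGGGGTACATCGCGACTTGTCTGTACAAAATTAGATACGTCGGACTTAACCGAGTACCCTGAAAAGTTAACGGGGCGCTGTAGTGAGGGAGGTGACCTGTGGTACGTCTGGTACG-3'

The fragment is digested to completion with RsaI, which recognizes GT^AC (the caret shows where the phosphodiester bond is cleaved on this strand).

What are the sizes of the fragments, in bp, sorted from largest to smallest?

48, 31, 18, 9, 9, 3 bp

RsaI sites (GTAC) start at positions 8, 26, 57, 105, 114.
RsaI cuts after base 2 of each site, so after positions 9, 27, 58, 106, 115.
Linear molecule, 5 cuts → 6 fragments:
  1–9 → 9 bp
  10–27 → 18 bp
  28–58 → 31 bp
  59–106 → 48 bp
  107–115 → 9 bp
  116–118 → 3 bp
Sorted largest to smallest: 48, 31, 18, 9, 9, 3 bp.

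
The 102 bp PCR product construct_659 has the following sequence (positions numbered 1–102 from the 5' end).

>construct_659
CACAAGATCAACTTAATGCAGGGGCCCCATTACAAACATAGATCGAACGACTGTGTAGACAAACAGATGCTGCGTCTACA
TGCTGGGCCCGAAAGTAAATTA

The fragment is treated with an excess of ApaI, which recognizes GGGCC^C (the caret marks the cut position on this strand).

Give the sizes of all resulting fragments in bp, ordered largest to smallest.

63, 26, 13 bp

ApaI sites (GGGCCC) start at positions 22, 85.
ApaI cuts after base 5 of each site (before the last base), so after positions 26, 89.
Linear molecule, 2 cuts → 3 fragments:
  1–26 → 26 bp
  27–89 → 63 bp
  90–102 → 13 bp
Sorted largest to smallest: 63, 26, 13 bp.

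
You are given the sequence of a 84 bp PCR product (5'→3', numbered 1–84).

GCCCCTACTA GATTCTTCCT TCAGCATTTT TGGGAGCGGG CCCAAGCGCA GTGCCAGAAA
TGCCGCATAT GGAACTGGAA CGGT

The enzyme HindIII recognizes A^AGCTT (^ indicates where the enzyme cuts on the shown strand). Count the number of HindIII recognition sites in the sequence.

No occurrence of AAGCTT is present in the sequence.
HindIII does not cut: 0 sites.

0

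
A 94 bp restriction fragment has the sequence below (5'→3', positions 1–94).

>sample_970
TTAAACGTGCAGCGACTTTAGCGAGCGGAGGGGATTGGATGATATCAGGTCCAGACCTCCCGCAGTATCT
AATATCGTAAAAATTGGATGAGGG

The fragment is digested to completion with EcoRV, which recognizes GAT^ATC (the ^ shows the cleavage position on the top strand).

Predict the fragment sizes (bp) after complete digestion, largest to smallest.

51, 43 bp

The EcoRV site (GATATC) starts at position 41.
EcoRV cuts after base 3 of each site, so after position 43.
Linear molecule, 1 cut → 2 fragments:
  1–43 → 43 bp
  44–94 → 51 bp
Sorted largest to smallest: 51, 43 bp.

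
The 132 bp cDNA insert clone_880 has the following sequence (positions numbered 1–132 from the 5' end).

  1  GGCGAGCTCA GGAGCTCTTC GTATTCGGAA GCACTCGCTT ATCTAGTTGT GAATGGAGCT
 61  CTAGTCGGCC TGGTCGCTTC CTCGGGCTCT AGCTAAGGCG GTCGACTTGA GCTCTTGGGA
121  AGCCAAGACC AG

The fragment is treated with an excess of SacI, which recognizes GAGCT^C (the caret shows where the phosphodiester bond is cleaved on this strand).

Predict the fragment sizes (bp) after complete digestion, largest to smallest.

53, 44, 19, 8, 8 bp

SacI sites (GAGCTC) start at positions 4, 12, 56, 109.
SacI cuts after base 5 of each site (before the last base), so after positions 8, 16, 60, 113.
Linear molecule, 4 cuts → 5 fragments:
  1–8 → 8 bp
  9–16 → 8 bp
  17–60 → 44 bp
  61–113 → 53 bp
  114–132 → 19 bp
Sorted largest to smallest: 53, 44, 19, 8, 8 bp.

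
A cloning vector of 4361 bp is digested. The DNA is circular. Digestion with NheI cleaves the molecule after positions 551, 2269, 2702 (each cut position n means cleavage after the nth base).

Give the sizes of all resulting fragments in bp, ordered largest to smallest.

Circular molecule, 3 cuts → 3 fragments:
  2269 − 551 = 1718 bp
  2702 − 2269 = 433 bp
  wrap: 4361 − 2702 + 551 = 2210 bp
Sorted largest to smallest: 2210, 1718, 433 bp.

2210, 1718, 433 bp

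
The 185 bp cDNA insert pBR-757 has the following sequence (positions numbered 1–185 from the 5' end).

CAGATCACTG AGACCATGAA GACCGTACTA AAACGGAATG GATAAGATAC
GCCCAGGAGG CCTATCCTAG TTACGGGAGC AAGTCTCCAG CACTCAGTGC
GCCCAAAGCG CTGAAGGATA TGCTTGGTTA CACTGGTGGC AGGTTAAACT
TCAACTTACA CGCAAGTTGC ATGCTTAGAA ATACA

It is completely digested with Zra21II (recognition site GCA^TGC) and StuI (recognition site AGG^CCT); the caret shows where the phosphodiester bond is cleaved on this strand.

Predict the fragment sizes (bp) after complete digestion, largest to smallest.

The Zra21II site (GCATGC) starts at position 169.
Zra21II cuts after base 3 of each site, so after position 171.
The StuI site (AGGCCT) starts at position 58.
StuI cuts after base 3 of each site, so after position 60.
Combined cut positions: 60, 171.
Linear molecule, 2 cuts → 3 fragments:
  1–60 → 60 bp
  61–171 → 111 bp
  172–185 → 14 bp
Sorted largest to smallest: 111, 60, 14 bp.

111, 60, 14 bp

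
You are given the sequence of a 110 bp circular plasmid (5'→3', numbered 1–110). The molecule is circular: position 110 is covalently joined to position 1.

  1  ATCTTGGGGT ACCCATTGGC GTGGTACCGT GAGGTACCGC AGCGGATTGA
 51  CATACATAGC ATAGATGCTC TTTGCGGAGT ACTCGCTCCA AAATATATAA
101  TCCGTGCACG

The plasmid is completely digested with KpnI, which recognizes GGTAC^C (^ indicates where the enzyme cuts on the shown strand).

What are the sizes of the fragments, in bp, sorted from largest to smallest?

85, 15, 10 bp

KpnI sites (GGTACC) start at positions 8, 23, 33.
KpnI cuts after base 5 of each site (before the last base), so after positions 12, 27, 37.
Circular molecule, 3 cuts → 3 fragments:
  13–27 → 15 bp
  28–37 → 10 bp
  38–110 then 1–12 → 73 + 12 = 85 bp
Sorted largest to smallest: 85, 15, 10 bp.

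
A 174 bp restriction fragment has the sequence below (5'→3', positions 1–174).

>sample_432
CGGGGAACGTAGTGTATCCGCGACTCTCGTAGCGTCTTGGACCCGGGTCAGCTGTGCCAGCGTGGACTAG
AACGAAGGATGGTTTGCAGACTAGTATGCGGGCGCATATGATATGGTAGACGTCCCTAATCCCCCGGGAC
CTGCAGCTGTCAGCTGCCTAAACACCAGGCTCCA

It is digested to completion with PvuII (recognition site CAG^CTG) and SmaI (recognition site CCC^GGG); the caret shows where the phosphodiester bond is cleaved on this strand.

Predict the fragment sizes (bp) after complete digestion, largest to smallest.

84, 44, 21, 11, 7, 7 bp

PvuII sites (CAGCTG) start at positions 49, 144, 151.
PvuII cuts after base 3 of each site, so after positions 51, 146, 153.
SmaI sites (CCCGGG) start at positions 42, 133.
SmaI cuts after base 3 of each site, so after positions 44, 135.
Combined cut positions: 44, 51, 135, 146, 153.
Linear molecule, 5 cuts → 6 fragments:
  1–44 → 44 bp
  45–51 → 7 bp
  52–135 → 84 bp
  136–146 → 11 bp
  147–153 → 7 bp
  154–174 → 21 bp
Sorted largest to smallest: 84, 44, 21, 11, 7, 7 bp.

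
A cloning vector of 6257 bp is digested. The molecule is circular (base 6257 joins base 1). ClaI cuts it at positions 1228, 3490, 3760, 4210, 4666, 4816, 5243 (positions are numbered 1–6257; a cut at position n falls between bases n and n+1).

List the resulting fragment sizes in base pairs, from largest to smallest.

Circular molecule, 7 cuts → 7 fragments:
  3490 − 1228 = 2262 bp
  3760 − 3490 = 270 bp
  4210 − 3760 = 450 bp
  4666 − 4210 = 456 bp
  4816 − 4666 = 150 bp
  5243 − 4816 = 427 bp
  wrap: 6257 − 5243 + 1228 = 2242 bp
Sorted largest to smallest: 2262, 2242, 456, 450, 427, 270, 150 bp.

2262, 2242, 456, 450, 427, 270, 150 bp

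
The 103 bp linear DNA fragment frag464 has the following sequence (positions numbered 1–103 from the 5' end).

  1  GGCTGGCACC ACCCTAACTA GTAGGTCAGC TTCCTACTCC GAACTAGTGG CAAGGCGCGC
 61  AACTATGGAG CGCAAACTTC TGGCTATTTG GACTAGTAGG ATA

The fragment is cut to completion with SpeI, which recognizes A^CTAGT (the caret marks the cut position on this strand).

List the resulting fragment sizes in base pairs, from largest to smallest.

49, 26, 17, 11 bp

SpeI sites (ACTAGT) start at positions 17, 43, 92.
SpeI cuts after the first base of each site, so after positions 17, 43, 92.
Linear molecule, 3 cuts → 4 fragments:
  1–17 → 17 bp
  18–43 → 26 bp
  44–92 → 49 bp
  93–103 → 11 bp
Sorted largest to smallest: 49, 26, 17, 11 bp.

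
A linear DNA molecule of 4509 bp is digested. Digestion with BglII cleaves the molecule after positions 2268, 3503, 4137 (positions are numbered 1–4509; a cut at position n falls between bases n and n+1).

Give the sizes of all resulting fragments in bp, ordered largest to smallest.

2268, 1235, 634, 372 bp

Linear molecule, 3 cuts → 4 fragments:
  2268 − 0 = 2268 bp
  3503 − 2268 = 1235 bp
  4137 − 3503 = 634 bp
  4509 − 4137 = 372 bp
Sorted largest to smallest: 2268, 1235, 634, 372 bp.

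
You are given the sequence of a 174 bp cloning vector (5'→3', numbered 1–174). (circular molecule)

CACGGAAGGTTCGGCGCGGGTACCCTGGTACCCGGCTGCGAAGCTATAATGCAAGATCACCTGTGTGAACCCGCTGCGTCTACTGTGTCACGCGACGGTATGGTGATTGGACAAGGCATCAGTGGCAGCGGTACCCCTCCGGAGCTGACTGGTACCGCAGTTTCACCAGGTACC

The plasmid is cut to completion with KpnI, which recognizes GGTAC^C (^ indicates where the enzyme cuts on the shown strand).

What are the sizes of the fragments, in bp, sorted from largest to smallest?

103, 24, 21, 18, 8 bp

KpnI sites (GGTACC) start at positions 19, 27, 130, 151, 169.
KpnI cuts after base 5 of each site (before the last base), so after positions 23, 31, 134, 155, 173.
Circular molecule, 5 cuts → 5 fragments:
  24–31 → 8 bp
  32–134 → 103 bp
  135–155 → 21 bp
  156–173 → 18 bp
  174–174 then 1–23 → 1 + 23 = 24 bp
Sorted largest to smallest: 103, 24, 21, 18, 8 bp.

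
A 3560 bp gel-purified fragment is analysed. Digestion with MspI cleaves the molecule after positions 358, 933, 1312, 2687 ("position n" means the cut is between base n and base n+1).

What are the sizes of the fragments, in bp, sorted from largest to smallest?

Linear molecule, 4 cuts → 5 fragments:
  358 − 0 = 358 bp
  933 − 358 = 575 bp
  1312 − 933 = 379 bp
  2687 − 1312 = 1375 bp
  3560 − 2687 = 873 bp
Sorted largest to smallest: 1375, 873, 575, 379, 358 bp.

1375, 873, 575, 379, 358 bp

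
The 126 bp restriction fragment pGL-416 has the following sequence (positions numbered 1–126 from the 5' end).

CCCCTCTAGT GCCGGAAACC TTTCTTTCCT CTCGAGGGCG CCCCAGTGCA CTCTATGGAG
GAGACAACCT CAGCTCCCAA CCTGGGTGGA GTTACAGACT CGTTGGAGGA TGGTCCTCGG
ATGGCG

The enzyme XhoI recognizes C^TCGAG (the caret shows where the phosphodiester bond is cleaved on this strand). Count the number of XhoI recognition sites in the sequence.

CTCGAG occurs starting at position 31.
XhoI cuts at 1 site.

1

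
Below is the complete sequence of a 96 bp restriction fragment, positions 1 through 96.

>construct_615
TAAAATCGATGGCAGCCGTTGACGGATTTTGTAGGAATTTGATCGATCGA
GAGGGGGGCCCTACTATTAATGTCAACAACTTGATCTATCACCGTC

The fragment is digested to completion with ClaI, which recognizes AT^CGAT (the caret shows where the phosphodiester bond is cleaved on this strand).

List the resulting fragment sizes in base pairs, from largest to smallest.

ClaI sites (ATCGAT) start at positions 5, 42.
ClaI cuts after base 2 of each site, so after positions 6, 43.
Linear molecule, 2 cuts → 3 fragments:
  1–6 → 6 bp
  7–43 → 37 bp
  44–96 → 53 bp
Sorted largest to smallest: 53, 37, 6 bp.

53, 37, 6 bp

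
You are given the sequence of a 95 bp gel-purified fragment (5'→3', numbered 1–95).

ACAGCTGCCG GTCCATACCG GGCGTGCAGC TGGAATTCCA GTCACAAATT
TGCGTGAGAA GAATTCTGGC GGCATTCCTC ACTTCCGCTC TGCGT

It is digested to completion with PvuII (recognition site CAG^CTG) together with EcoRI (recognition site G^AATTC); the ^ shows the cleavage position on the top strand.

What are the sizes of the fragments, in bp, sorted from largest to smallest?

PvuII sites (CAGCTG) start at positions 2, 27.
PvuII cuts after base 3 of each site, so after positions 4, 29.
EcoRI sites (GAATTC) start at positions 33, 61.
EcoRI cuts after the first base of each site, so after positions 33, 61.
Combined cut positions: 4, 29, 33, 61.
Linear molecule, 4 cuts → 5 fragments:
  1–4 → 4 bp
  5–29 → 25 bp
  30–33 → 4 bp
  34–61 → 28 bp
  62–95 → 34 bp
Sorted largest to smallest: 34, 28, 25, 4, 4 bp.

34, 28, 25, 4, 4 bp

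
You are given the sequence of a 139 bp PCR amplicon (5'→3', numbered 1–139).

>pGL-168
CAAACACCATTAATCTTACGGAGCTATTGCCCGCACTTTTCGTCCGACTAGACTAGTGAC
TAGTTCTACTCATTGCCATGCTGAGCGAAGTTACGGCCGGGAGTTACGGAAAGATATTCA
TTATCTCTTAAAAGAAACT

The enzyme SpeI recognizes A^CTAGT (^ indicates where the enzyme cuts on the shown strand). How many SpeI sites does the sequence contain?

ACTAGT occurs starting at positions 52, 59.
SpeI cuts at 2 sites.

2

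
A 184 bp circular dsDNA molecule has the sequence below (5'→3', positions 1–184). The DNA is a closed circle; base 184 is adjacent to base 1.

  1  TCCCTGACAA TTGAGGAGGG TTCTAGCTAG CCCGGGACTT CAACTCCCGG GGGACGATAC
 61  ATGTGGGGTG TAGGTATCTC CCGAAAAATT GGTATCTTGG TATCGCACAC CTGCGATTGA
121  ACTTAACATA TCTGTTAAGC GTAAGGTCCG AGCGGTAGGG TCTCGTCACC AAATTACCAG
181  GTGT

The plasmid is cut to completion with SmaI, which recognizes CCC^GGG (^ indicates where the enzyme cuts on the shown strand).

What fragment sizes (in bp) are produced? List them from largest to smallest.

169, 15 bp

SmaI sites (CCCGGG) start at positions 31, 46.
SmaI cuts after base 3 of each site, so after positions 33, 48.
Circular molecule, 2 cuts → 2 fragments:
  34–48 → 15 bp
  49–184 then 1–33 → 136 + 33 = 169 bp
Sorted largest to smallest: 169, 15 bp.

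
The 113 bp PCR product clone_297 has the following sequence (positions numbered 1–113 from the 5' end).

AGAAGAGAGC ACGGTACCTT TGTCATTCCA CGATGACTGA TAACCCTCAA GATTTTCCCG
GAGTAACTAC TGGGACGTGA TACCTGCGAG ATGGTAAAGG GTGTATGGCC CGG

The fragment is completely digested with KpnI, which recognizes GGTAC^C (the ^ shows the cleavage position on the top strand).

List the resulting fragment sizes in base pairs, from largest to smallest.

96, 17 bp

The KpnI site (GGTACC) starts at position 13.
KpnI cuts after base 5 of each site (before the last base), so after position 17.
Linear molecule, 1 cut → 2 fragments:
  1–17 → 17 bp
  18–113 → 96 bp
Sorted largest to smallest: 96, 17 bp.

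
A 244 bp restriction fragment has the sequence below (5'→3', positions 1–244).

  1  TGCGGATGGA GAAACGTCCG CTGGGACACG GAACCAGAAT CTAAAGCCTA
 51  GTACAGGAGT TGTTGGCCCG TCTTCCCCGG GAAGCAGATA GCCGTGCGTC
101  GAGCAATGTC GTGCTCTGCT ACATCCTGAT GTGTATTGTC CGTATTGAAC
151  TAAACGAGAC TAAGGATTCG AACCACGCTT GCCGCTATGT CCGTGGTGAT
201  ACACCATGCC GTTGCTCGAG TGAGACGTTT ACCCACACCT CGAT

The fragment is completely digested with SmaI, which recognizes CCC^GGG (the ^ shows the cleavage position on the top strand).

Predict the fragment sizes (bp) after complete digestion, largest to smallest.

166, 78 bp

The SmaI site (CCCGGG) starts at position 76.
SmaI cuts after base 3 of each site, so after position 78.
Linear molecule, 1 cut → 2 fragments:
  1–78 → 78 bp
  79–244 → 166 bp
Sorted largest to smallest: 166, 78 bp.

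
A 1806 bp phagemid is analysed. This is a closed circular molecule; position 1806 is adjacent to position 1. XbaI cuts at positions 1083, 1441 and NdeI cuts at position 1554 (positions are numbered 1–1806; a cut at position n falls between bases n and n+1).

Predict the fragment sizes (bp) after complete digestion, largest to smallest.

1335, 358, 113 bp

Combined cut positions (sorted): 1083, 1441, 1554.
Circular molecule, 3 cuts → 3 fragments:
  1441 − 1083 = 358 bp
  1554 − 1441 = 113 bp
  wrap: 1806 − 1554 + 1083 = 1335 bp
Sorted largest to smallest: 1335, 358, 113 bp.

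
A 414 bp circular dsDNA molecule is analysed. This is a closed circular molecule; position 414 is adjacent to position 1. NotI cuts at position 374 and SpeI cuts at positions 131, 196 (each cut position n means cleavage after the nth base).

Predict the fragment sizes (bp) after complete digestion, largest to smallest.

Combined cut positions (sorted): 131, 196, 374.
Circular molecule, 3 cuts → 3 fragments:
  196 − 131 = 65 bp
  374 − 196 = 178 bp
  wrap: 414 − 374 + 131 = 171 bp
Sorted largest to smallest: 178, 171, 65 bp.

178, 171, 65 bp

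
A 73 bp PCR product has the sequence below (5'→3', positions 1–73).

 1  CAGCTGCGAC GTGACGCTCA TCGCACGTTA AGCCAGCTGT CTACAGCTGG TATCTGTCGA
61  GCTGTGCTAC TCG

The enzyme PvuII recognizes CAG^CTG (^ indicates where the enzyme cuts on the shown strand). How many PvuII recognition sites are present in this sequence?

CAGCTG occurs starting at positions 1, 34, 44.
PvuII cuts at 3 sites.

3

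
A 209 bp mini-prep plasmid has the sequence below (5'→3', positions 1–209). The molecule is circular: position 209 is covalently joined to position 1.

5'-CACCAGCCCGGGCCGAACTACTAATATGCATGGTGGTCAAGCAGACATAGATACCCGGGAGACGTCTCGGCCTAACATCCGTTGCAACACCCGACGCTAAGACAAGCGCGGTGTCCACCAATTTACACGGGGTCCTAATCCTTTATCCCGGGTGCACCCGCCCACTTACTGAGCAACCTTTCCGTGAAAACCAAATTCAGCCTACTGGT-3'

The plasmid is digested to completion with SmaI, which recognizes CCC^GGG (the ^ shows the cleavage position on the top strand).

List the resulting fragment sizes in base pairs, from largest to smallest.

93, 69, 47 bp

SmaI sites (CCCGGG) start at positions 7, 54, 147.
SmaI cuts after base 3 of each site, so after positions 9, 56, 149.
Circular molecule, 3 cuts → 3 fragments:
  10–56 → 47 bp
  57–149 → 93 bp
  150–209 then 1–9 → 60 + 9 = 69 bp
Sorted largest to smallest: 93, 69, 47 bp.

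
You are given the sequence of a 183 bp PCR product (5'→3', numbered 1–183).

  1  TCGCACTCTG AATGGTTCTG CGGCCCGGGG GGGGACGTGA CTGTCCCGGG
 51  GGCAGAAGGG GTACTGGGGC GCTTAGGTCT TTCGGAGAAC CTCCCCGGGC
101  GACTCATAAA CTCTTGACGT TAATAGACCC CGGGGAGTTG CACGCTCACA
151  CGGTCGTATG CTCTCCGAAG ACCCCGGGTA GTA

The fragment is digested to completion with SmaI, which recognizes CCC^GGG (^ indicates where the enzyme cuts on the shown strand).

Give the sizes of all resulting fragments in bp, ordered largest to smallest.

49, 44, 35, 26, 21, 8 bp

SmaI sites (CCCGGG) start at positions 24, 45, 94, 129, 173.
SmaI cuts after base 3 of each site, so after positions 26, 47, 96, 131, 175.
Linear molecule, 5 cuts → 6 fragments:
  1–26 → 26 bp
  27–47 → 21 bp
  48–96 → 49 bp
  97–131 → 35 bp
  132–175 → 44 bp
  176–183 → 8 bp
Sorted largest to smallest: 49, 44, 35, 26, 21, 8 bp.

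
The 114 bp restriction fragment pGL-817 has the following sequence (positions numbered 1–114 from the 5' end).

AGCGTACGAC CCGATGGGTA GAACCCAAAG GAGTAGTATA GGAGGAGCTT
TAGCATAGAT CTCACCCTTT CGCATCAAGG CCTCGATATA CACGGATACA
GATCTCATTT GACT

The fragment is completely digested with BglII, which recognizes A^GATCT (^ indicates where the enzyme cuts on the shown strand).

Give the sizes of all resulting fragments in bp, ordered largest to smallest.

57, 43, 14 bp

BglII sites (AGATCT) start at positions 57, 100.
BglII cuts after the first base of each site, so after positions 57, 100.
Linear molecule, 2 cuts → 3 fragments:
  1–57 → 57 bp
  58–100 → 43 bp
  101–114 → 14 bp
Sorted largest to smallest: 57, 43, 14 bp.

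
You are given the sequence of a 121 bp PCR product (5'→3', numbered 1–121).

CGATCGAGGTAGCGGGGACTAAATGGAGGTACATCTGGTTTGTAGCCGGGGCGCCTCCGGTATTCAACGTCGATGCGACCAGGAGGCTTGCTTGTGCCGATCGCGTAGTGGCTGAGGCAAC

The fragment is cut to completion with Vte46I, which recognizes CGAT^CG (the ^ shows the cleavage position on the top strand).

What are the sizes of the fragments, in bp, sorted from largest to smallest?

97, 20, 4 bp

Vte46I sites (CGATCG) start at positions 1, 98.
Vte46I cuts after base 4 of each site, so after positions 4, 101.
Linear molecule, 2 cuts → 3 fragments:
  1–4 → 4 bp
  5–101 → 97 bp
  102–121 → 20 bp
Sorted largest to smallest: 97, 20, 4 bp.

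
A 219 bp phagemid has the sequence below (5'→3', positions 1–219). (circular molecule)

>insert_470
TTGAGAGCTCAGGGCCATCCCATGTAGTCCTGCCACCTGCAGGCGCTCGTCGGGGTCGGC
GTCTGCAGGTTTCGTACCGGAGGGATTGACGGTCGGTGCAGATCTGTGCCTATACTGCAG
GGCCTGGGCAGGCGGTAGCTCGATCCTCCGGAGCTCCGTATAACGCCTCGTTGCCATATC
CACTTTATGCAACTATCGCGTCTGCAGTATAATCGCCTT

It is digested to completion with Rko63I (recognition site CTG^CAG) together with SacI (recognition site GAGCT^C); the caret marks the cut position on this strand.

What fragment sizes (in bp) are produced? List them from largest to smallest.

Rko63I sites (CTGCAG) start at positions 37, 63, 115, 202.
Rko63I cuts after base 3 of each site, so after positions 39, 65, 117, 204.
SacI sites (GAGCTC) start at positions 5, 151.
SacI cuts after base 5 of each site (before the last base), so after positions 9, 155.
Combined cut positions: 9, 39, 65, 117, 155, 204.
Circular molecule, 6 cuts → 6 fragments:
  10–39 → 30 bp
  40–65 → 26 bp
  66–117 → 52 bp
  118–155 → 38 bp
  156–204 → 49 bp
  205–219 then 1–9 → 15 + 9 = 24 bp
Sorted largest to smallest: 52, 49, 38, 30, 26, 24 bp.

52, 49, 38, 30, 26, 24 bp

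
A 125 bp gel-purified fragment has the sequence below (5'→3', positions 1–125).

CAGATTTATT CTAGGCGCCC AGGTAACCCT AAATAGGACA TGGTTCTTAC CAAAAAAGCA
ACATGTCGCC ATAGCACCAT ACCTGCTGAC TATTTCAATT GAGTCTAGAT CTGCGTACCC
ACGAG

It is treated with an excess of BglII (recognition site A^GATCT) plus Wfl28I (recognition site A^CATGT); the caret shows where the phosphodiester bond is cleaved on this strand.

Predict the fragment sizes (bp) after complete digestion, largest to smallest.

The BglII site (AGATCT) starts at position 107.
BglII cuts after the first base of each site, so after position 107.
The Wfl28I site (ACATGT) starts at position 61.
Wfl28I cuts after the first base of each site, so after position 61.
Combined cut positions: 61, 107.
Linear molecule, 2 cuts → 3 fragments:
  1–61 → 61 bp
  62–107 → 46 bp
  108–125 → 18 bp
Sorted largest to smallest: 61, 46, 18 bp.

61, 46, 18 bp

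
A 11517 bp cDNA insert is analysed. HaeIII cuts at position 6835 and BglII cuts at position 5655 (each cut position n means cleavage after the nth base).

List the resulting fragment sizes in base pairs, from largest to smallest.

Combined cut positions (sorted): 5655, 6835.
Linear molecule, 2 cuts → 3 fragments:
  5655 − 0 = 5655 bp
  6835 − 5655 = 1180 bp
  11517 − 6835 = 4682 bp
Sorted largest to smallest: 5655, 4682, 1180 bp.

5655, 4682, 1180 bp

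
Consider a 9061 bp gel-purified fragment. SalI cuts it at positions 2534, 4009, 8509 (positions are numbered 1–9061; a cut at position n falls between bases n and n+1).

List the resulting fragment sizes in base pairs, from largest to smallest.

Linear molecule, 3 cuts → 4 fragments:
  2534 − 0 = 2534 bp
  4009 − 2534 = 1475 bp
  8509 − 4009 = 4500 bp
  9061 − 8509 = 552 bp
Sorted largest to smallest: 4500, 2534, 1475, 552 bp.

4500, 2534, 1475, 552 bp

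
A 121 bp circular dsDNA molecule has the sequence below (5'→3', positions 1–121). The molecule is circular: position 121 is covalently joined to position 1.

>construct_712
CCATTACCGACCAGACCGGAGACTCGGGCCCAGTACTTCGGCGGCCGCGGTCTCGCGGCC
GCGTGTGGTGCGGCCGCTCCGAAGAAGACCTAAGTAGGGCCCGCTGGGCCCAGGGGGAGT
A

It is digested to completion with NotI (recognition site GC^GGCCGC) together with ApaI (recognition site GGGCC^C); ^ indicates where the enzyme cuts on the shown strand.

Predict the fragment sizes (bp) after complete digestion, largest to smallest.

41, 30, 15, 14, 12, 9 bp

NotI sites (GCGGCCGC) start at positions 41, 55, 70.
NotI cuts after base 2 of each site, so after positions 42, 56, 71.
ApaI sites (GGGCCC) start at positions 26, 97, 106.
ApaI cuts after base 5 of each site (before the last base), so after positions 30, 101, 110.
Combined cut positions: 30, 42, 56, 71, 101, 110.
Circular molecule, 6 cuts → 6 fragments:
  31–42 → 12 bp
  43–56 → 14 bp
  57–71 → 15 bp
  72–101 → 30 bp
  102–110 → 9 bp
  111–121 then 1–30 → 11 + 30 = 41 bp
Sorted largest to smallest: 41, 30, 15, 14, 12, 9 bp.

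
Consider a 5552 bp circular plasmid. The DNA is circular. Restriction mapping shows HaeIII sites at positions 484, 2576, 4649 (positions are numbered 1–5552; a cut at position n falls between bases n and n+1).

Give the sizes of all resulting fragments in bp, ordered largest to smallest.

Circular molecule, 3 cuts → 3 fragments:
  2576 − 484 = 2092 bp
  4649 − 2576 = 2073 bp
  wrap: 5552 − 4649 + 484 = 1387 bp
Sorted largest to smallest: 2092, 2073, 1387 bp.

2092, 2073, 1387 bp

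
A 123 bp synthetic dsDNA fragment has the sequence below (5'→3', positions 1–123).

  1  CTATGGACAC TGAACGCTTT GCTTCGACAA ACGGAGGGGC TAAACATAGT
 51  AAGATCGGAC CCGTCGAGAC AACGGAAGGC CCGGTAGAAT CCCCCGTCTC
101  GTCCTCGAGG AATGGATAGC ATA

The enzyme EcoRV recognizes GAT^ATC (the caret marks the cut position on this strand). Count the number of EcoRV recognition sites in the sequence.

0

No occurrence of GATATC is present in the sequence.
EcoRV does not cut: 0 sites.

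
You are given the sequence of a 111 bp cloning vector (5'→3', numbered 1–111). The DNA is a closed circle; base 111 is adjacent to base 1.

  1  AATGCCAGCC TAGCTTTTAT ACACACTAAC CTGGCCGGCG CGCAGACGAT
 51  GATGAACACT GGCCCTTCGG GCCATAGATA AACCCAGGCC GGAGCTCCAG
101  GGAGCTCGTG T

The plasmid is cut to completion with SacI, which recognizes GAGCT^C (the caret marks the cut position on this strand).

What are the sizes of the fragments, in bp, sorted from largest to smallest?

SacI sites (GAGCTC) start at positions 92, 102.
SacI cuts after base 5 of each site (before the last base), so after positions 96, 106.
Circular molecule, 2 cuts → 2 fragments:
  97–106 → 10 bp
  107–111 then 1–96 → 5 + 96 = 101 bp
Sorted largest to smallest: 101, 10 bp.

101, 10 bp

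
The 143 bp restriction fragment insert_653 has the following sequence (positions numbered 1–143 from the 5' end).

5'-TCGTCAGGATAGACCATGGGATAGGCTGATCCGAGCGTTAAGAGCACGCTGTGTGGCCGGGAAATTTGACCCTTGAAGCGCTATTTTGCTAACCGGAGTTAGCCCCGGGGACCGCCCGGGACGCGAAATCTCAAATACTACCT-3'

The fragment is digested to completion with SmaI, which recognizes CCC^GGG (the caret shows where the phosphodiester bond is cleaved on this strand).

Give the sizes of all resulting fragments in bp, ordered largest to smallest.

SmaI sites (CCCGGG) start at positions 104, 115.
SmaI cuts after base 3 of each site, so after positions 106, 117.
Linear molecule, 2 cuts → 3 fragments:
  1–106 → 106 bp
  107–117 → 11 bp
  118–143 → 26 bp
Sorted largest to smallest: 106, 26, 11 bp.

106, 26, 11 bp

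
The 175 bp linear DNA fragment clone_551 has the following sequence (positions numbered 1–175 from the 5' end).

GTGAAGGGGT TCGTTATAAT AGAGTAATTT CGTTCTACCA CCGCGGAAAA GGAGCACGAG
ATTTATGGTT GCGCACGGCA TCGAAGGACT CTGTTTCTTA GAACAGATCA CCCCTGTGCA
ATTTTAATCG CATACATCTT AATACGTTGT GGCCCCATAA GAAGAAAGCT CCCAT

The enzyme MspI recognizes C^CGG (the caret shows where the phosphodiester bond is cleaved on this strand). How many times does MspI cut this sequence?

0

No occurrence of CCGG is present in the sequence.
MspI does not cut: 0 sites.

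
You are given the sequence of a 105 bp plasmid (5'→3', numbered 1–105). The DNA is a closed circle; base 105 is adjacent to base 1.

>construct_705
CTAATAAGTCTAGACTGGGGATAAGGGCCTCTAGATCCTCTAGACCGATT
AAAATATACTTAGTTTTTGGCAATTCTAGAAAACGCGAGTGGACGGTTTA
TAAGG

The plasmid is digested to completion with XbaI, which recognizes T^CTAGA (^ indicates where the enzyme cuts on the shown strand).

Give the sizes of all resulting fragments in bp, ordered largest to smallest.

39, 36, 21, 9 bp

XbaI sites (TCTAGA) start at positions 9, 30, 39, 75.
XbaI cuts after the first base of each site, so after positions 9, 30, 39, 75.
Circular molecule, 4 cuts → 4 fragments:
  10–30 → 21 bp
  31–39 → 9 bp
  40–75 → 36 bp
  76–105 then 1–9 → 30 + 9 = 39 bp
Sorted largest to smallest: 39, 36, 21, 9 bp.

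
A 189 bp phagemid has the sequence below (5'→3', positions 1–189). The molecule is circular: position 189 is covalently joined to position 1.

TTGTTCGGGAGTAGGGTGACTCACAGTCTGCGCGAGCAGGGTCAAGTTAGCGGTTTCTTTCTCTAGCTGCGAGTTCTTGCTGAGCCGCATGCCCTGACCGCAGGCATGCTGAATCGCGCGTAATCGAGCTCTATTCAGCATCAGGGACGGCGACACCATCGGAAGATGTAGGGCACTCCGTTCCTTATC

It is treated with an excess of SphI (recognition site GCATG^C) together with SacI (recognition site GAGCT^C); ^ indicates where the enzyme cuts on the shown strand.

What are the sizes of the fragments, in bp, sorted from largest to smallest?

SphI sites (GCATGC) start at positions 87, 104.
SphI cuts after base 5 of each site (before the last base), so after positions 91, 108.
The SacI site (GAGCTC) starts at position 126.
SacI cuts after base 5 of each site (before the last base), so after position 130.
Combined cut positions: 91, 108, 130.
Circular molecule, 3 cuts → 3 fragments:
  92–108 → 17 bp
  109–130 → 22 bp
  131–189 then 1–91 → 59 + 91 = 150 bp
Sorted largest to smallest: 150, 22, 17 bp.

150, 22, 17 bp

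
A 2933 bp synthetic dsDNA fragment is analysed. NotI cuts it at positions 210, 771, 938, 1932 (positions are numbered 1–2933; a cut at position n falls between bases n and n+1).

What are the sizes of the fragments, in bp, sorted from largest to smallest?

1001, 994, 561, 210, 167 bp

Linear molecule, 4 cuts → 5 fragments:
  210 − 0 = 210 bp
  771 − 210 = 561 bp
  938 − 771 = 167 bp
  1932 − 938 = 994 bp
  2933 − 1932 = 1001 bp
Sorted largest to smallest: 1001, 994, 561, 210, 167 bp.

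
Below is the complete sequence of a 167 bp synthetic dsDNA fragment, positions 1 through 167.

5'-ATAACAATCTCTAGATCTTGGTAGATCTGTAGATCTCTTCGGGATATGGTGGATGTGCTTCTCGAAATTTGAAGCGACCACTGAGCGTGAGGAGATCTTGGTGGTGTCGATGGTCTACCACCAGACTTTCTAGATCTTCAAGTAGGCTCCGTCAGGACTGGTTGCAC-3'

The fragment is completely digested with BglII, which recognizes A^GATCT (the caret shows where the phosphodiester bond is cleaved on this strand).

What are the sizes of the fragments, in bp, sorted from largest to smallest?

BglII sites (AGATCT) start at positions 13, 23, 31, 93, 132.
BglII cuts after the first base of each site, so after positions 13, 23, 31, 93, 132.
Linear molecule, 5 cuts → 6 fragments:
  1–13 → 13 bp
  14–23 → 10 bp
  24–31 → 8 bp
  32–93 → 62 bp
  94–132 → 39 bp
  133–167 → 35 bp
Sorted largest to smallest: 62, 39, 35, 13, 10, 8 bp.

62, 39, 35, 13, 10, 8 bp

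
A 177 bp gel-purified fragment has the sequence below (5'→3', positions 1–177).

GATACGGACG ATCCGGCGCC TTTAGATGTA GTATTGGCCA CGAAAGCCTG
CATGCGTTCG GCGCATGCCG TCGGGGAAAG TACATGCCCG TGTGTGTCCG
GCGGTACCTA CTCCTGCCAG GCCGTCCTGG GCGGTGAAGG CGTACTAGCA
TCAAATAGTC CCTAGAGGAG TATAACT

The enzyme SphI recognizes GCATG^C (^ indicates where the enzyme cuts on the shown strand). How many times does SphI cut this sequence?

2

GCATGC occurs starting at positions 50, 63.
SphI cuts at 2 sites.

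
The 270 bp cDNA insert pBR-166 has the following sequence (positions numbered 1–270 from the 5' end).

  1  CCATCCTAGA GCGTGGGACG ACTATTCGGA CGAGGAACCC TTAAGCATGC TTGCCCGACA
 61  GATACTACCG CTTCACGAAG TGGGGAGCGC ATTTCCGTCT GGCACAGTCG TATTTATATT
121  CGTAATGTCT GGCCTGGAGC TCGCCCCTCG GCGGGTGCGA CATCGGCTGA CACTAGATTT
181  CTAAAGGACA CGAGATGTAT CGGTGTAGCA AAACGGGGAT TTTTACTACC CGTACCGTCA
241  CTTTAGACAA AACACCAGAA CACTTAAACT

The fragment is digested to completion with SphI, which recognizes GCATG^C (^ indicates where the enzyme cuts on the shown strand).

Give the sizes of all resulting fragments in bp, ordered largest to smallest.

221, 49 bp

The SphI site (GCATGC) starts at position 45.
SphI cuts after base 5 of each site (before the last base), so after position 49.
Linear molecule, 1 cut → 2 fragments:
  1–49 → 49 bp
  50–270 → 221 bp
Sorted largest to smallest: 221, 49 bp.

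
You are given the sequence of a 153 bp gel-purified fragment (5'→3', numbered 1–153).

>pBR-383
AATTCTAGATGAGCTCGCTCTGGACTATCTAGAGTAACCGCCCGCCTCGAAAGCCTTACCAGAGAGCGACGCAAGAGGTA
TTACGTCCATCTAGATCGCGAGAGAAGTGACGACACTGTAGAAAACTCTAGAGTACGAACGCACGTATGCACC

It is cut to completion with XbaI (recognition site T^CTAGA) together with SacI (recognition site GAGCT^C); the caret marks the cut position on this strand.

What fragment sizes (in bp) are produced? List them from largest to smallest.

62, 37, 26, 13, 11, 4 bp

XbaI sites (TCTAGA) start at positions 4, 28, 90, 127.
XbaI cuts after the first base of each site, so after positions 4, 28, 90, 127.
The SacI site (GAGCTC) starts at position 11.
SacI cuts after base 5 of each site (before the last base), so after position 15.
Combined cut positions: 4, 15, 28, 90, 127.
Linear molecule, 5 cuts → 6 fragments:
  1–4 → 4 bp
  5–15 → 11 bp
  16–28 → 13 bp
  29–90 → 62 bp
  91–127 → 37 bp
  128–153 → 26 bp
Sorted largest to smallest: 62, 37, 26, 13, 11, 4 bp.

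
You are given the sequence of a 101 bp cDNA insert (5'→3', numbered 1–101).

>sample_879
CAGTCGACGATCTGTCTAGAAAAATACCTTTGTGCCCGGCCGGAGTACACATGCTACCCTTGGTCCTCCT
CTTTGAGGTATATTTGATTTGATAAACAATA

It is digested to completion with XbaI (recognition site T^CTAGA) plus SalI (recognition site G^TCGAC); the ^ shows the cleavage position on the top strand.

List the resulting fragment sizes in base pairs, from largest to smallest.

The XbaI site (TCTAGA) starts at position 15.
XbaI cuts after the first base of each site, so after position 15.
The SalI site (GTCGAC) starts at position 3.
SalI cuts after the first base of each site, so after position 3.
Combined cut positions: 3, 15.
Linear molecule, 2 cuts → 3 fragments:
  1–3 → 3 bp
  4–15 → 12 bp
  16–101 → 86 bp
Sorted largest to smallest: 86, 12, 3 bp.

86, 12, 3 bp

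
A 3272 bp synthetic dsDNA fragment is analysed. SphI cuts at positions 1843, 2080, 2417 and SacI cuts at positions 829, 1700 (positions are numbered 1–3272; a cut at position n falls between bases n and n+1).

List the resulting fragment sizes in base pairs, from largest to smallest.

871, 855, 829, 337, 237, 143 bp

Combined cut positions (sorted): 829, 1700, 1843, 2080, 2417.
Linear molecule, 5 cuts → 6 fragments:
  829 − 0 = 829 bp
  1700 − 829 = 871 bp
  1843 − 1700 = 143 bp
  2080 − 1843 = 237 bp
  2417 − 2080 = 337 bp
  3272 − 2417 = 855 bp
Sorted largest to smallest: 871, 855, 829, 337, 237, 143 bp.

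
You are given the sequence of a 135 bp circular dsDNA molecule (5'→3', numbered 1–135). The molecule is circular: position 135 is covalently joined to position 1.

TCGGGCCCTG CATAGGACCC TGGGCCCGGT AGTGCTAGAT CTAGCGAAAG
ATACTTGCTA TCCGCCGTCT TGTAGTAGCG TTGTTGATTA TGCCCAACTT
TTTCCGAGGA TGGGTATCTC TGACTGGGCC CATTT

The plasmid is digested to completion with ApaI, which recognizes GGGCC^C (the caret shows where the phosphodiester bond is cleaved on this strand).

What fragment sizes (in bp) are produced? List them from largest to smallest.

104, 19, 12 bp

ApaI sites (GGGCCC) start at positions 3, 22, 126.
ApaI cuts after base 5 of each site (before the last base), so after positions 7, 26, 130.
Circular molecule, 3 cuts → 3 fragments:
  8–26 → 19 bp
  27–130 → 104 bp
  131–135 then 1–7 → 5 + 7 = 12 bp
Sorted largest to smallest: 104, 19, 12 bp.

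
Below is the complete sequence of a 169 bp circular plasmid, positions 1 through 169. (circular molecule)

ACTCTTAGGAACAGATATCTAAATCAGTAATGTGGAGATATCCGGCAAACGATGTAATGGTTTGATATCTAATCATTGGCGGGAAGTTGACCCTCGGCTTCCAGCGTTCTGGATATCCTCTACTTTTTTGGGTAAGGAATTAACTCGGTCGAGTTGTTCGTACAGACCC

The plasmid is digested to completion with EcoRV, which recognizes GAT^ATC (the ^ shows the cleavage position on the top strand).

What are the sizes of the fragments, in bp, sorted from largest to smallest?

71, 48, 27, 23 bp

EcoRV sites (GATATC) start at positions 14, 37, 64, 112.
EcoRV cuts after base 3 of each site, so after positions 16, 39, 66, 114.
Circular molecule, 4 cuts → 4 fragments:
  17–39 → 23 bp
  40–66 → 27 bp
  67–114 → 48 bp
  115–169 then 1–16 → 55 + 16 = 71 bp
Sorted largest to smallest: 71, 48, 27, 23 bp.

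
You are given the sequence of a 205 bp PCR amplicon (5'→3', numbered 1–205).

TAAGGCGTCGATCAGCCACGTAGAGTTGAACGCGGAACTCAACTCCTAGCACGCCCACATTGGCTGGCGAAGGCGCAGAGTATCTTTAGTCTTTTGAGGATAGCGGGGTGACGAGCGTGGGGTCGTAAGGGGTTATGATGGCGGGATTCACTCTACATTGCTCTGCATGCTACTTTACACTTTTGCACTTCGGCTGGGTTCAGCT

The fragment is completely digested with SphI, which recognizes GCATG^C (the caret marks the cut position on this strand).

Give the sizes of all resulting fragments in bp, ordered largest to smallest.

169, 36 bp

The SphI site (GCATGC) starts at position 165.
SphI cuts after base 5 of each site (before the last base), so after position 169.
Linear molecule, 1 cut → 2 fragments:
  1–169 → 169 bp
  170–205 → 36 bp
Sorted largest to smallest: 169, 36 bp.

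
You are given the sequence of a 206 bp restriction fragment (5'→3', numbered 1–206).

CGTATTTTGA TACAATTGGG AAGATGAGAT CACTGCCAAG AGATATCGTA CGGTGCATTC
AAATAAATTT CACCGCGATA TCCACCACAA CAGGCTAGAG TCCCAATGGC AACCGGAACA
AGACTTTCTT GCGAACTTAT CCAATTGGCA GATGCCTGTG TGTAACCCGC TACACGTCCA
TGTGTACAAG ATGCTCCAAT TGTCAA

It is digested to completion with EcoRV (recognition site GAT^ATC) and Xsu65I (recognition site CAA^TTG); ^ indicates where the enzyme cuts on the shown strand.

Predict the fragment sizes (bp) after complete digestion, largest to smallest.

65, 55, 35, 29, 15, 7 bp

EcoRV sites (GATATC) start at positions 42, 77.
EcoRV cuts after base 3 of each site, so after positions 44, 79.
Xsu65I sites (CAATTG) start at positions 13, 142, 197.
Xsu65I cuts after base 3 of each site, so after positions 15, 144, 199.
Combined cut positions: 15, 44, 79, 144, 199.
Linear molecule, 5 cuts → 6 fragments:
  1–15 → 15 bp
  16–44 → 29 bp
  45–79 → 35 bp
  80–144 → 65 bp
  145–199 → 55 bp
  200–206 → 7 bp
Sorted largest to smallest: 65, 55, 35, 29, 15, 7 bp.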